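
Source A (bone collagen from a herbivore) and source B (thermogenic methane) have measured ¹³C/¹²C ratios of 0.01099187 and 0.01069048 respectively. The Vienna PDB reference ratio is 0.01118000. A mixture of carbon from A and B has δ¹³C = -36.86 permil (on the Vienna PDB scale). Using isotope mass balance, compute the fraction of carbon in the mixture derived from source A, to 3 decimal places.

δ_A = (0.01099187/0.01118000 − 1)×1000 = (0.983173 − 1)×1000 = -16.827 permil
δ_B = (0.01069048/0.01118000 − 1)×1000 = (0.956215 − 1)×1000 = -43.785 permil
f_A = (δ_mix − δ_B)/(δ_A − δ_B) = (-36.86 − (-43.785))/(-16.827 − (-43.785))
f_A = 6.925 / 26.958 = 0.2569

0.257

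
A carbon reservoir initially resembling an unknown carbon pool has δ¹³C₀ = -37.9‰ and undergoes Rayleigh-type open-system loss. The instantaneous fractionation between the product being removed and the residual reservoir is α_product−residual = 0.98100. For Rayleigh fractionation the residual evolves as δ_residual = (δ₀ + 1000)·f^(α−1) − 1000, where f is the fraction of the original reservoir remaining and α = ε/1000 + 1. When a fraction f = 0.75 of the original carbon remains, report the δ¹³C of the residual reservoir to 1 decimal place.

-32.6‰

Rayleigh residual: δ_res = (δ₀ + 1000)·f^(α−1) − 1000
α − 1 = -0.01900
f^(α−1) = 0.75^(-0.01900) = 1.005481
δ_res = (-37.9 + 1000) × 1.005481 − 1000 = 967.373 − 1000 = -32.63‰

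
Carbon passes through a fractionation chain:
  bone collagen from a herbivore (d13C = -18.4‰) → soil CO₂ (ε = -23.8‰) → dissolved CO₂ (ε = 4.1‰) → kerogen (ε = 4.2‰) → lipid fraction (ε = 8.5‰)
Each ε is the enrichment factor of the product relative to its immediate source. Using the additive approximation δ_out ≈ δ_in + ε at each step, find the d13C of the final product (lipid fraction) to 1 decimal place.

step 1: δ ≈ -18.4 + (-23.8) = -42.2‰
step 2: δ ≈ -42.2 + (4.1) = -38.1‰
step 3: δ ≈ -38.1 + (4.2) = -33.9‰
step 4: δ ≈ -33.9 + (8.5) = -25.4‰

-25.4‰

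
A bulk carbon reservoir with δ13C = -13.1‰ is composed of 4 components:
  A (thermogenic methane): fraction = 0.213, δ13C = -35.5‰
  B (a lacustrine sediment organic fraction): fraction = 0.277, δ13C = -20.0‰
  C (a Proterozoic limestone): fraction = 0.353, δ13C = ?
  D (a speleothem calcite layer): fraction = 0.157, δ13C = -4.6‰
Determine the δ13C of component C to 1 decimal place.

2.1‰

Isotope mass balance: δ_bulk = Σ fᵢ·δᵢ.
-13.1 = 0.213×(-35.5) + 0.277×(-20.0) + 0.353×δ_C + 0.157×(-4.6)
0.353·δ_C = -13.1 − (-13.824) = 0.724
δ_C = 0.724 / 0.353 = 2.05‰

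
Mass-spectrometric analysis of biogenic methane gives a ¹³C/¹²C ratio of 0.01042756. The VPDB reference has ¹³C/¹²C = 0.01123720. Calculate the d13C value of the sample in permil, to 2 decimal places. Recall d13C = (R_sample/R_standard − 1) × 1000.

-72.05 permil

d13C = (R_sample / R_standard − 1) × 1000
R_sample / R_standard = 0.01042756 / 0.01123720 = 0.927950
d13C = (0.927950 − 1) × 1000 = -72.050 permil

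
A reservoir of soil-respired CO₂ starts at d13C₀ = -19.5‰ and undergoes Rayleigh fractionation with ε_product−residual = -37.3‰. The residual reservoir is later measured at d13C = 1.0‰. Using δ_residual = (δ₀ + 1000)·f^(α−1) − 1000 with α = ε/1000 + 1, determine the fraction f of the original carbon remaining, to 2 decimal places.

0.57

α − 1 = ε/1000 = -0.0373
(δ_res + 1000)/(δ₀ + 1000) = (1.0 + 1000)/(-19.5 + 1000) = 1001.0/980.5 = 1.020908
f = 1.020908^(1/-0.0373) = exp(ln(1.020908)/-0.0373) = exp(0.02069/-0.0373)
f = exp(-0.5547) = 0.5742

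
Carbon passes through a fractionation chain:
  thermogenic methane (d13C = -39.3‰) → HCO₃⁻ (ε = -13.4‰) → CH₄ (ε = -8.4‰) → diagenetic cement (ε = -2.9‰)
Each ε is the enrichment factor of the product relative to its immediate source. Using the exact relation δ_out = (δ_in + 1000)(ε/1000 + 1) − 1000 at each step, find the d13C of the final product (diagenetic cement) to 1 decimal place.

step 1: δ = (-39.30 + 1000)·(-13.4/1000 + 1) − 1000 = -52.17‰
step 2: δ = (-52.17 + 1000)·(-8.4/1000 + 1) − 1000 = -60.14‰
step 3: δ = (-60.14 + 1000)·(-2.9/1000 + 1) − 1000 = -62.86‰

-62.9‰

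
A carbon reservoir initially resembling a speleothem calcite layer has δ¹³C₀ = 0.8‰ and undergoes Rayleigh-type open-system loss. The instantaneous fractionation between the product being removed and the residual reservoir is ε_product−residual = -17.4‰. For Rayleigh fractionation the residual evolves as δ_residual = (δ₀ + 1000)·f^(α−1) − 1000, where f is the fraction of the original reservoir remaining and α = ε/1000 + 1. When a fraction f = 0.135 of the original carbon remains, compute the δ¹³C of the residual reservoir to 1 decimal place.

Rayleigh residual: δ_res = (δ₀ + 1000)·f^(α−1) − 1000
α = ε/1000 + 1 = 0.98260, so α − 1 = -0.01740
f^(α−1) = 0.135^(-0.01740) = 1.035457
δ_res = (0.8 + 1000) × 1.035457 − 1000 = 1036.286 − 1000 = 36.29‰

36.3‰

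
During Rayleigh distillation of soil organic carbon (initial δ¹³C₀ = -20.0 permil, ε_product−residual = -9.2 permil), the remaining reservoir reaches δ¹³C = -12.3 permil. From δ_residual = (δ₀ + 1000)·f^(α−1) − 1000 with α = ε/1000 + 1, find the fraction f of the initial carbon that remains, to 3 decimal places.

0.427

α − 1 = ε/1000 = -0.0092
(δ_res + 1000)/(δ₀ + 1000) = (-12.3 + 1000)/(-20.0 + 1000) = 987.7/980.0 = 1.007857
f = 1.007857^(1/-0.0092) = exp(ln(1.007857)/-0.0092) = exp(0.00783/-0.0092)
f = exp(-0.8507) = 0.4271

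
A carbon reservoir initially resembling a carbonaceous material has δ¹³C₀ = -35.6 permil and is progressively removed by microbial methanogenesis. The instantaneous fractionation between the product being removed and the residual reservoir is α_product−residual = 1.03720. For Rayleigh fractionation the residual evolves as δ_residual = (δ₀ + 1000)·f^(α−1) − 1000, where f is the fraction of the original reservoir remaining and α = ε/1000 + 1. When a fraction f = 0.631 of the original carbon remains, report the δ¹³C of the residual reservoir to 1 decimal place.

Rayleigh residual: δ_res = (δ₀ + 1000)·f^(α−1) − 1000
α − 1 = 0.03720
f^(α−1) = 0.631^(0.03720) = 0.983017
δ_res = (-35.6 + 1000) × 0.983017 − 1000 = 948.022 − 1000 = -51.98 permil

-52.0 permil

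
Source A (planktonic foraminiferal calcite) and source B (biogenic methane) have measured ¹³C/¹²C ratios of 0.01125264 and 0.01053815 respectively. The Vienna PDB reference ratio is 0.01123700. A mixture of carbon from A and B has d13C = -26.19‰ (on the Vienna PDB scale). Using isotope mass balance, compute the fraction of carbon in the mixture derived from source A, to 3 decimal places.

δ_A = (0.01125264/0.01123700 − 1)×1000 = (1.001392 − 1)×1000 = 1.392‰
δ_B = (0.01053815/0.01123700 − 1)×1000 = (0.937808 − 1)×1000 = -62.192‰
f_A = (δ_mix − δ_B)/(δ_A − δ_B) = (-26.19 − (-62.192))/(1.392 − (-62.192))
f_A = 36.002 / 63.584 = 0.5662

0.566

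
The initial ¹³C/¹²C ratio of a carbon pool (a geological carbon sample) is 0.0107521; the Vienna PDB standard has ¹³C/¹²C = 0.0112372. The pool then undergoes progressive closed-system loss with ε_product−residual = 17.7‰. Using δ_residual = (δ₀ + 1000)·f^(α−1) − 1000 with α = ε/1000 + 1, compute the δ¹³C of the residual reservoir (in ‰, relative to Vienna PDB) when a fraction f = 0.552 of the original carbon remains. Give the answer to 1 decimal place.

δ₀ = (0.0107521/0.0112372 − 1)×1000 = (0.956831 − 1)×1000 = -43.169‰
α − 1 = ε/1000 = 0.0177
f^(α−1) = 0.552^(0.0177) = 0.989538
δ_res = (-43.169 + 1000) × 0.989538 − 1000 = 946.820 − 1000 = -53.18‰

-53.2‰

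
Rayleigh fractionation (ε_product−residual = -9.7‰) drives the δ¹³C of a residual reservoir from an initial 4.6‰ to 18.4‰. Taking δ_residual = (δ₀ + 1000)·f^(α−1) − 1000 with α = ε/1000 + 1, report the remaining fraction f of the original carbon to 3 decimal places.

0.245

α − 1 = ε/1000 = -0.0097
(δ_res + 1000)/(δ₀ + 1000) = (18.4 + 1000)/(4.6 + 1000) = 1018.4/1004.6 = 1.013737
f = 1.013737^(1/-0.0097) = exp(ln(1.013737)/-0.0097) = exp(0.01364/-0.0097)
f = exp(-1.4065) = 0.2450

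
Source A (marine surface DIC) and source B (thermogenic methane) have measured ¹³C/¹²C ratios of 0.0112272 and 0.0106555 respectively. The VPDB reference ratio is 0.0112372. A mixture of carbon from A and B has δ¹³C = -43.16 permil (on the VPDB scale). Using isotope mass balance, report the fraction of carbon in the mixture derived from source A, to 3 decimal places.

δ_A = (0.0112272/0.0112372 − 1)×1000 = (0.999110 − 1)×1000 = -0.890 permil
δ_B = (0.0106555/0.0112372 − 1)×1000 = (0.948234 − 1)×1000 = -51.766 permil
f_A = (δ_mix − δ_B)/(δ_A − δ_B) = (-43.16 − (-51.766))/(-0.890 − (-51.766))
f_A = 8.606 / 50.876 = 0.1691

0.169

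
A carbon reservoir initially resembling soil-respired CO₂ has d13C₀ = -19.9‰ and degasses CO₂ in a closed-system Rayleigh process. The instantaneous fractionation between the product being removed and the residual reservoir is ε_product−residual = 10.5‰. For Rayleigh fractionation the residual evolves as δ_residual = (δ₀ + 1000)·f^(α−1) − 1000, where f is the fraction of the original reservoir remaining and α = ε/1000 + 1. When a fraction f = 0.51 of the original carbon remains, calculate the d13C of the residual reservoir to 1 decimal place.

-26.8‰

Rayleigh residual: δ_res = (δ₀ + 1000)·f^(α−1) − 1000
α = ε/1000 + 1 = 1.01050, so α − 1 = 0.01050
f^(α−1) = 0.51^(0.01050) = 0.992955
δ_res = (-19.9 + 1000) × 0.992955 − 1000 = 973.195 − 1000 = -26.80‰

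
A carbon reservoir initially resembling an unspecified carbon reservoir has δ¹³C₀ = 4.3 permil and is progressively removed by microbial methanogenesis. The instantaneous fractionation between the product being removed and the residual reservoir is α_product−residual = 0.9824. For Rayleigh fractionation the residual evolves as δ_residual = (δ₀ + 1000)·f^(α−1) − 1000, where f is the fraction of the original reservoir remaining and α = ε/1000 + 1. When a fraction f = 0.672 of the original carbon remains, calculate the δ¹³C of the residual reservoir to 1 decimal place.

11.4 permil

Rayleigh residual: δ_res = (δ₀ + 1000)·f^(α−1) − 1000
α − 1 = -0.01760
f^(α−1) = 0.672^(-0.01760) = 1.007020
δ_res = (4.3 + 1000) × 1.007020 − 1000 = 1011.351 − 1000 = 11.35 permil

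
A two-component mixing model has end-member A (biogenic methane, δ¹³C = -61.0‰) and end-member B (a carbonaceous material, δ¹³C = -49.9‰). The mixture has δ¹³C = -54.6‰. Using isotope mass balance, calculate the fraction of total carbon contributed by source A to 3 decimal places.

δ_mix = f_A·δ_A + (1 − f_A)·δ_B  ⇒  f_A = (δ_mix − δ_B)/(δ_A − δ_B)
f_A = (-54.6 − (-49.9)) / (-61.0 − (-49.9))
f_A = -4.7 / -11.1 = 0.4234

0.423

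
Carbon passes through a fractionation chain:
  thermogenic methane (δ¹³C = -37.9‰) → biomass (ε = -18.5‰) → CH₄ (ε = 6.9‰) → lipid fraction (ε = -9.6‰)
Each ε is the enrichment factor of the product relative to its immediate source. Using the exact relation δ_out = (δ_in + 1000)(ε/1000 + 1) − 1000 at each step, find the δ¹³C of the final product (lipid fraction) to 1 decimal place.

-58.3‰

step 1: δ = (-37.90 + 1000)·(-18.5/1000 + 1) − 1000 = -55.70‰
step 2: δ = (-55.70 + 1000)·(6.9/1000 + 1) − 1000 = -49.18‰
step 3: δ = (-49.18 + 1000)·(-9.6/1000 + 1) − 1000 = -58.31‰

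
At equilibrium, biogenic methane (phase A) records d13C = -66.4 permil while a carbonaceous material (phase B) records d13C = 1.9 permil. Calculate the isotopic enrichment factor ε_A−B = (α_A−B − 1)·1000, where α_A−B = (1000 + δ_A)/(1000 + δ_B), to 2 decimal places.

-68.17 permil

α_A−B = (1000 + -66.4) / (1000 + 1.9) = 933.6 / 1001.9 = 0.931830
ε_A−B = (0.931830 − 1) × 1000 = -68.170 permil
(The approximation ε ≈ δ_A − δ_B would give -68.3 permil.)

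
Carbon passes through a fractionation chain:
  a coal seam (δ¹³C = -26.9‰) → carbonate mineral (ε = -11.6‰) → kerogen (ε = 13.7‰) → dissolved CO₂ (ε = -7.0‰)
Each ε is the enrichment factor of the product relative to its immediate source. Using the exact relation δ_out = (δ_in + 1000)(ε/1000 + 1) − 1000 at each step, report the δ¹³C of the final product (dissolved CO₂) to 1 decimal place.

-31.8‰

step 1: δ = (-26.90 + 1000)·(-11.6/1000 + 1) − 1000 = -38.19‰
step 2: δ = (-38.19 + 1000)·(13.7/1000 + 1) − 1000 = -25.01‰
step 3: δ = (-25.01 + 1000)·(-7.0/1000 + 1) − 1000 = -31.84‰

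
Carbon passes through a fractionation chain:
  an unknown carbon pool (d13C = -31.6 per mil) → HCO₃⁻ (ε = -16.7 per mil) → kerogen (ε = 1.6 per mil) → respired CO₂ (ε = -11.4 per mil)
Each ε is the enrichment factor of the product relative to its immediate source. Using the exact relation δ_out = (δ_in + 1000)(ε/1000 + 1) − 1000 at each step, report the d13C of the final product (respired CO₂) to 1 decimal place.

-57.1 per mil

step 1: δ = (-31.60 + 1000)·(-16.7/1000 + 1) − 1000 = -47.77 per mil
step 2: δ = (-47.77 + 1000)·(1.6/1000 + 1) − 1000 = -46.25 per mil
step 3: δ = (-46.25 + 1000)·(-11.4/1000 + 1) − 1000 = -57.12 per mil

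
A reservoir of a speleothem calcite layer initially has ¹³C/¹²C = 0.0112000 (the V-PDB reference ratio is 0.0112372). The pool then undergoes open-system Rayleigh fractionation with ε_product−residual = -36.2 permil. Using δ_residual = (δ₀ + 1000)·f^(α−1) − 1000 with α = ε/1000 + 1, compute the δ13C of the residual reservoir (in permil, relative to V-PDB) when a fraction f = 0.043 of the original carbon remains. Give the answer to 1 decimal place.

116.9 permil

δ₀ = (0.0112000/0.0112372 − 1)×1000 = (0.996690 − 1)×1000 = -3.310 permil
α − 1 = ε/1000 = -0.0362
f^(α−1) = 0.043^(-0.0362) = 1.120646
δ_res = (-3.310 + 1000) × 1.120646 − 1000 = 1116.936 − 1000 = 116.94 permil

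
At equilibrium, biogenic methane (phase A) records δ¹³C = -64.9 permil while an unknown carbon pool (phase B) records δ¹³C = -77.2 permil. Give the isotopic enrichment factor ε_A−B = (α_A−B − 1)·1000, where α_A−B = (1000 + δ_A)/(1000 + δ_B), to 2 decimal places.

13.33 permil

α_A−B = (1000 + -64.9) / (1000 + -77.2) = 935.1 / 922.8 = 1.013329
ε_A−B = (1.013329 − 1) × 1000 = 13.329 permil
(The approximation ε ≈ δ_A − δ_B would give 12.3 permil.)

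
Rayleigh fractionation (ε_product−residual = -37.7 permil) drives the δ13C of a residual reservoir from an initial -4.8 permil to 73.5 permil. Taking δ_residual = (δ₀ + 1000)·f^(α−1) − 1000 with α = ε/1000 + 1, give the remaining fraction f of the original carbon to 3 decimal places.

0.134

α − 1 = ε/1000 = -0.0377
(δ_res + 1000)/(δ₀ + 1000) = (73.5 + 1000)/(-4.8 + 1000) = 1073.5/995.2 = 1.078678
f = 1.078678^(1/-0.0377) = exp(ln(1.078678)/-0.0377) = exp(0.07574/-0.0377)
f = exp(-2.0089) = 0.1341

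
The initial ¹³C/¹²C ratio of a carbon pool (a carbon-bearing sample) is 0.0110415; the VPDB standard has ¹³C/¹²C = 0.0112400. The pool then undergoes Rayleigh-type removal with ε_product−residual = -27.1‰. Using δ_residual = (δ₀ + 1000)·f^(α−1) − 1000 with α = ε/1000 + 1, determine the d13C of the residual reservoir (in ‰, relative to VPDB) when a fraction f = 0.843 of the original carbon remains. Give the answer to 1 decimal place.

-13.1‰

δ₀ = (0.0110415/0.0112400 − 1)×1000 = (0.982340 − 1)×1000 = -17.660‰
α − 1 = ε/1000 = -0.0271
f^(α−1) = 0.843^(-0.0271) = 1.004639
δ_res = (-17.660 + 1000) × 1.004639 − 1000 = 986.897 − 1000 = -13.10‰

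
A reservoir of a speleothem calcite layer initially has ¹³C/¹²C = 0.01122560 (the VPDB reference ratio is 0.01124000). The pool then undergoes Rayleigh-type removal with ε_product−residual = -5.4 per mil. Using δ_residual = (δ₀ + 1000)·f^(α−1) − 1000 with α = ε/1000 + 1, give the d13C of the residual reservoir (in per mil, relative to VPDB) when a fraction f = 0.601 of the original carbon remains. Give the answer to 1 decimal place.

δ₀ = (0.01122560/0.01124000 − 1)×1000 = (0.998719 − 1)×1000 = -1.281 per mil
α − 1 = ε/1000 = -0.0054
f^(α−1) = 0.601^(-0.0054) = 1.002753
δ_res = (-1.281 + 1000) × 1.002753 − 1000 = 1001.469 − 1000 = 1.47 per mil

1.5 per mil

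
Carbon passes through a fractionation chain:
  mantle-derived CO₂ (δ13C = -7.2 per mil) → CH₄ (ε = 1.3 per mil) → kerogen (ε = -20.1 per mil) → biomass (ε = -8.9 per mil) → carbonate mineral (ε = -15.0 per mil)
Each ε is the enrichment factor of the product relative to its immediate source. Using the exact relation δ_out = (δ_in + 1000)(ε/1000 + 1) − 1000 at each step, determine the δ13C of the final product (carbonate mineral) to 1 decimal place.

-49.0 per mil

step 1: δ = (-7.20 + 1000)·(1.3/1000 + 1) − 1000 = -5.91 per mil
step 2: δ = (-5.91 + 1000)·(-20.1/1000 + 1) − 1000 = -25.89 per mil
step 3: δ = (-25.89 + 1000)·(-8.9/1000 + 1) − 1000 = -34.56 per mil
step 4: δ = (-34.56 + 1000)·(-15.0/1000 + 1) − 1000 = -49.04 per mil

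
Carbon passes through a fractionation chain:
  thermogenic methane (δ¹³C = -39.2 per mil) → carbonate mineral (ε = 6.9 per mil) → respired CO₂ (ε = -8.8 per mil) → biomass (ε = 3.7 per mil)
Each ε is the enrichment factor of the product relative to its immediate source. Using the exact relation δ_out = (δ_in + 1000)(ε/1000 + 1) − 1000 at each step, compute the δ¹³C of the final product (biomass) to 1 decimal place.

step 1: δ = (-39.20 + 1000)·(6.9/1000 + 1) − 1000 = -32.57 per mil
step 2: δ = (-32.57 + 1000)·(-8.8/1000 + 1) − 1000 = -41.08 per mil
step 3: δ = (-41.08 + 1000)·(3.7/1000 + 1) − 1000 = -37.54 per mil

-37.5 per mil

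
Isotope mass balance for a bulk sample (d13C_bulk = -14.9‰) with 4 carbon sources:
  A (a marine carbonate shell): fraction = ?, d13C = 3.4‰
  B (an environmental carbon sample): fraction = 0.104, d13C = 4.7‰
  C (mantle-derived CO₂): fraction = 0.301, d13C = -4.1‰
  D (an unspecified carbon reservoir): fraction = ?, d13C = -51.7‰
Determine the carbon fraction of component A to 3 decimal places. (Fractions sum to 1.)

Let f_A and f_D be the unknown fractions; fractions sum to 1 so f_A + f_D = 0.595.
Mass balance: Σ fᵢ·δᵢ = δ_bulk ⇒ f_A·(3.4) + f_D·(-51.7) = -14.9 − (-0.745) = -14.155
Substitute f_D = 0.595 − f_A:
f_A·(3.4 − -51.7) = -14.155 − 0.595×(-51.7) = 16.607
f_A = 16.607 / 55.1 = 0.3014

0.301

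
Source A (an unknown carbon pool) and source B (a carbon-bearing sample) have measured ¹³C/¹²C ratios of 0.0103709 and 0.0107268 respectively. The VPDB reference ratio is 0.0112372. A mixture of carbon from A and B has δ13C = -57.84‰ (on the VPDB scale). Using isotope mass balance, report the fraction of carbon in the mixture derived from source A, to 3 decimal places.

δ_A = (0.0103709/0.0112372 − 1)×1000 = (0.922908 − 1)×1000 = -77.092‰
δ_B = (0.0107268/0.0112372 − 1)×1000 = (0.954579 − 1)×1000 = -45.421‰
f_A = (δ_mix − δ_B)/(δ_A − δ_B) = (-57.84 − (-45.421))/(-77.092 − (-45.421))
f_A = -12.419 / -31.672 = 0.3921

0.392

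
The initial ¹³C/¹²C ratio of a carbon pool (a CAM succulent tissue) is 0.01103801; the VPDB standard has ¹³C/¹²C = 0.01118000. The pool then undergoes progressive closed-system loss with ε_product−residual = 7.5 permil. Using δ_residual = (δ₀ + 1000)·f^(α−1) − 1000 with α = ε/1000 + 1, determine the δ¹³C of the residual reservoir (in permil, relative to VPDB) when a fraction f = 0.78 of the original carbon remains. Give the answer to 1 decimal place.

-14.5 permil

δ₀ = (0.01103801/0.01118000 − 1)×1000 = (0.987300 − 1)×1000 = -12.700 permil
α − 1 = ε/1000 = 0.0075
f^(α−1) = 0.78^(0.0075) = 0.998138
δ_res = (-12.700 + 1000) × 0.998138 − 1000 = 985.462 − 1000 = -14.54 permil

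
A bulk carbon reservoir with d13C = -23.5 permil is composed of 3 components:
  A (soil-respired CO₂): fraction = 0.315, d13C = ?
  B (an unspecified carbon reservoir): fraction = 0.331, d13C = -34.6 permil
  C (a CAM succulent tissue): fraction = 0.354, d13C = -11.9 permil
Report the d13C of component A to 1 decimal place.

Isotope mass balance: δ_bulk = Σ fᵢ·δᵢ.
-23.5 = 0.315×δ_A + 0.331×(-34.6) + 0.354×(-11.9)
0.315·δ_A = -23.5 − (-15.665) = -7.835
δ_A = -7.835 / 0.315 = -24.87 permil

-24.9 permil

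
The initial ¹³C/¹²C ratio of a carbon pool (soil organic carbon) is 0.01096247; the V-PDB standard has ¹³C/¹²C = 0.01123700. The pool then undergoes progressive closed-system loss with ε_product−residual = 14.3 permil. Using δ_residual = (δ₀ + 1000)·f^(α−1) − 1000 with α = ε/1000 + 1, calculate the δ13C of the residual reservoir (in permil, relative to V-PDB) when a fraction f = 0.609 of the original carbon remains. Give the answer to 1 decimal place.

-31.3 permil

δ₀ = (0.01096247/0.01123700 − 1)×1000 = (0.975569 − 1)×1000 = -24.431 permil
α − 1 = ε/1000 = 0.0143
f^(α−1) = 0.609^(0.0143) = 0.992933
δ_res = (-24.431 + 1000) × 0.992933 − 1000 = 968.675 − 1000 = -31.33 permil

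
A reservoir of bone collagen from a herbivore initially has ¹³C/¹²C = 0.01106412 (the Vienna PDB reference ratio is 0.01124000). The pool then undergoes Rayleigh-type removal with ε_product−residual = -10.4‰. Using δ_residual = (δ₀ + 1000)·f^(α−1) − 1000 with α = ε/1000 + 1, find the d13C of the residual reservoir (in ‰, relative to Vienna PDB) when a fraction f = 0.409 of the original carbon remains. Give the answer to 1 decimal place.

-6.5‰

δ₀ = (0.01106412/0.01124000 − 1)×1000 = (0.984352 − 1)×1000 = -15.648‰
α − 1 = ε/1000 = -0.0104
f^(α−1) = 0.409^(-0.0104) = 1.009341
δ_res = (-15.648 + 1000) × 1.009341 − 1000 = 993.548 − 1000 = -6.45‰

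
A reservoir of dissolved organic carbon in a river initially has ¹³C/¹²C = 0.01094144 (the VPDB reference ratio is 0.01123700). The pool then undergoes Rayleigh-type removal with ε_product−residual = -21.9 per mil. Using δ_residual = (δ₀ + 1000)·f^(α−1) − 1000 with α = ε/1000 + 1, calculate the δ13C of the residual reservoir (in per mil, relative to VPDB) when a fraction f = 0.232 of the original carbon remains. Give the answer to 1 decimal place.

5.4 per mil

δ₀ = (0.01094144/0.01123700 − 1)×1000 = (0.973698 − 1)×1000 = -26.302 per mil
α − 1 = ε/1000 = -0.0219
f^(α−1) = 0.232^(-0.0219) = 1.032514
δ_res = (-26.302 + 1000) × 1.032514 − 1000 = 1005.356 − 1000 = 5.36 per mil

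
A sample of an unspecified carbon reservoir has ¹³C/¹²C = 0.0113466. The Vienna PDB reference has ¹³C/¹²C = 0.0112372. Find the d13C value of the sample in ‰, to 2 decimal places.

9.74‰

d13C = (R_sample / R_standard − 1) × 1000
R_sample / R_standard = 0.0113466 / 0.0112372 = 1.009736
d13C = (1.009736 − 1) × 1000 = 9.736‰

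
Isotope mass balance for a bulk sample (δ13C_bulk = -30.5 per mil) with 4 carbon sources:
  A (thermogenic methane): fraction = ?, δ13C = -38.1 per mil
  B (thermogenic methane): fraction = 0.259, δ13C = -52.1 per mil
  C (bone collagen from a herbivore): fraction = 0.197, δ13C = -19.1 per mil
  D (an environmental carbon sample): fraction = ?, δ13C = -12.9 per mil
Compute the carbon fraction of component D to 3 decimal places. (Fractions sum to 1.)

0.297

Let f_D and f_A be the unknown fractions; fractions sum to 1 so f_D + f_A = 0.544.
Mass balance: Σ fᵢ·δᵢ = δ_bulk ⇒ f_D·(-12.9) + f_A·(-38.1) = -30.5 − (-17.257) = -13.243
Substitute f_A = 0.544 − f_D:
f_D·(-12.9 − -38.1) = -13.243 − 0.544×(-38.1) = 7.483
f_D = 7.483 / 25.2 = 0.2969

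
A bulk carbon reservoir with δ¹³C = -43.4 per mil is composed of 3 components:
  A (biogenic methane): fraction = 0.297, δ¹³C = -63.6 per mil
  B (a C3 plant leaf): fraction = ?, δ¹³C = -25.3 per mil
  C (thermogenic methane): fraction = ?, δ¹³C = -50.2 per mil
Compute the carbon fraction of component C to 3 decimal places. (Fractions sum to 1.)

Let f_C and f_B be the unknown fractions; fractions sum to 1 so f_C + f_B = 0.703.
Mass balance: Σ fᵢ·δᵢ = δ_bulk ⇒ f_C·(-50.2) + f_B·(-25.3) = -43.4 − (-18.889) = -24.511
Substitute f_B = 0.703 − f_C:
f_C·(-50.2 − -25.3) = -24.511 − 0.703×(-25.3) = -6.725
f_C = -6.725 / -24.9 = 0.2701

0.270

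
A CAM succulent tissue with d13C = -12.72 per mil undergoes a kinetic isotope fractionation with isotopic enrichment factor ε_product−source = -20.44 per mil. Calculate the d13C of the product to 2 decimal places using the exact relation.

-32.90 per mil

To first order, δ_product ≈ δ_source + ε = -33.16 per mil.
Exactly, δ_product = (δ_source + 1000)·(ε/1000 + 1) − 1000.
δ_product = (-12.72 + 1000) × (-20.44/1000 + 1) − 1000
δ_product = -32.900 per mil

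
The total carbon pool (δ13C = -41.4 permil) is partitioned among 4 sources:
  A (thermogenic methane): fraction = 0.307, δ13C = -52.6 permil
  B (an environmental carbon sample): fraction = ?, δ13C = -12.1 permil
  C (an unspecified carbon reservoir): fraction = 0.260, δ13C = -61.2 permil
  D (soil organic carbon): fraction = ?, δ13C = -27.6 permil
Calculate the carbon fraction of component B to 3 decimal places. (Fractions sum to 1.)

Let f_B and f_D be the unknown fractions; fractions sum to 1 so f_B + f_D = 0.433.
Mass balance: Σ fᵢ·δᵢ = δ_bulk ⇒ f_B·(-12.1) + f_D·(-27.6) = -41.4 − (-32.060) = -9.340
Substitute f_D = 0.433 − f_B:
f_B·(-12.1 − -27.6) = -9.340 − 0.433×(-27.6) = 2.611
f_B = 2.611 / 15.5 = 0.1685

0.168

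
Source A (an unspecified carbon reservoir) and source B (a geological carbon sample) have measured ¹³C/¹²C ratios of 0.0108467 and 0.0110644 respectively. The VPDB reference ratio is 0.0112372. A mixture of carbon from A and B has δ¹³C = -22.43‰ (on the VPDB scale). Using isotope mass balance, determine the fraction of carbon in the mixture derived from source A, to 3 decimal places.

δ_A = (0.0108467/0.0112372 − 1)×1000 = (0.965249 − 1)×1000 = -34.751‰
δ_B = (0.0110644/0.0112372 − 1)×1000 = (0.984623 − 1)×1000 = -15.377‰
f_A = (δ_mix − δ_B)/(δ_A − δ_B) = (-22.43 − (-15.377))/(-34.751 − (-15.377))
f_A = -7.053 / -19.373 = 0.3640

0.364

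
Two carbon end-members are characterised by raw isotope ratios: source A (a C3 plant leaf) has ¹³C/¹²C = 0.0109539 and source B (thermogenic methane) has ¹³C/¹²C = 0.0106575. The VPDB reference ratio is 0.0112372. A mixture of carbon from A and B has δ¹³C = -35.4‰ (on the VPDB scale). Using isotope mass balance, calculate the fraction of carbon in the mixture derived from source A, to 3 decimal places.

δ_A = (0.0109539/0.0112372 − 1)×1000 = (0.974789 − 1)×1000 = -25.211‰
δ_B = (0.0106575/0.0112372 − 1)×1000 = (0.948412 − 1)×1000 = -51.588‰
f_A = (δ_mix − δ_B)/(δ_A − δ_B) = (-35.4 − (-51.588))/(-25.211 − (-51.588))
f_A = 16.188 / 26.377 = 0.6137

0.614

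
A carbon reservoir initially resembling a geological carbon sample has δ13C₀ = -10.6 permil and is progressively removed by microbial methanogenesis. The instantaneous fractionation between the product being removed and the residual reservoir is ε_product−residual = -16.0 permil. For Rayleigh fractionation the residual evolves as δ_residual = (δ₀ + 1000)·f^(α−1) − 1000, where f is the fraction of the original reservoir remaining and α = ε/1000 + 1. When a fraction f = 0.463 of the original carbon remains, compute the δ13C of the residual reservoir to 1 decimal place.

1.7 permil

Rayleigh residual: δ_res = (δ₀ + 1000)·f^(α−1) − 1000
α = ε/1000 + 1 = 0.98400, so α − 1 = -0.01600
f^(α−1) = 0.463^(-0.01600) = 1.012397
δ_res = (-10.6 + 1000) × 1.012397 − 1000 = 1001.665 − 1000 = 1.67 permil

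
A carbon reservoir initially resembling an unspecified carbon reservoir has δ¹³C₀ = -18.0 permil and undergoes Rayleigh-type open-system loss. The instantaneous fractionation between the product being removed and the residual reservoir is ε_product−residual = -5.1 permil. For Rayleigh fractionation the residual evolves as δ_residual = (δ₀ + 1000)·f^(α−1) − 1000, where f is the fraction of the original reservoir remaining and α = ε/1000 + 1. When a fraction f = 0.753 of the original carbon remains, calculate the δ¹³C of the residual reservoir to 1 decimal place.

-16.6 permil

Rayleigh residual: δ_res = (δ₀ + 1000)·f^(α−1) − 1000
α = ε/1000 + 1 = 0.99490, so α − 1 = -0.00510
f^(α−1) = 0.753^(-0.00510) = 1.001448
δ_res = (-18.0 + 1000) × 1.001448 − 1000 = 983.422 − 1000 = -16.58 permil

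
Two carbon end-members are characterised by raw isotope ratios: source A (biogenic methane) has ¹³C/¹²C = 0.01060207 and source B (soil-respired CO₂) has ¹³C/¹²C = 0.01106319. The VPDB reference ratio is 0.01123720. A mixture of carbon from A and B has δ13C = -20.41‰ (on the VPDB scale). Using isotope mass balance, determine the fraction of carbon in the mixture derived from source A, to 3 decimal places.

δ_A = (0.01060207/0.01123720 − 1)×1000 = (0.943480 − 1)×1000 = -56.520‰
δ_B = (0.01106319/0.01123720 − 1)×1000 = (0.984515 − 1)×1000 = -15.485‰
f_A = (δ_mix − δ_B)/(δ_A − δ_B) = (-20.41 − (-15.485))/(-56.520 − (-15.485))
f_A = -4.925 / -41.035 = 0.1200

0.120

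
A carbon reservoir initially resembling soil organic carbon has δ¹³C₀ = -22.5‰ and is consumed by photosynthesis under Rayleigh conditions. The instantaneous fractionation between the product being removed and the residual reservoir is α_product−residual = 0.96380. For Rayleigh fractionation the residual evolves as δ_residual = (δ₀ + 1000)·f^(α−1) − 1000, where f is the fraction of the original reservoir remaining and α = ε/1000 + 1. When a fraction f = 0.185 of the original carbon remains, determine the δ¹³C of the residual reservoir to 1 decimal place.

39.1‰

Rayleigh residual: δ_res = (δ₀ + 1000)·f^(α−1) − 1000
α − 1 = -0.03620
f^(α−1) = 0.185^(-0.03620) = 1.062988
δ_res = (-22.5 + 1000) × 1.062988 − 1000 = 1039.071 − 1000 = 39.07‰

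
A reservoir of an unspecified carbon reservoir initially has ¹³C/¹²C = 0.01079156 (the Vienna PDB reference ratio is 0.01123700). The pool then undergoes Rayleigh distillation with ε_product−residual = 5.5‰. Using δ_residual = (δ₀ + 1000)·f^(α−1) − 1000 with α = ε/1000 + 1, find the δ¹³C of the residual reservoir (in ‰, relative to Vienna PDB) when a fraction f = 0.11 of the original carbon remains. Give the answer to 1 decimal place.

δ₀ = (0.01079156/0.01123700 − 1)×1000 = (0.960360 − 1)×1000 = -39.640‰
α − 1 = ε/1000 = 0.0055
f^(α−1) = 0.11^(0.0055) = 0.987933
δ_res = (-39.640 + 1000) × 0.987933 − 1000 = 948.771 − 1000 = -51.23‰

-51.2‰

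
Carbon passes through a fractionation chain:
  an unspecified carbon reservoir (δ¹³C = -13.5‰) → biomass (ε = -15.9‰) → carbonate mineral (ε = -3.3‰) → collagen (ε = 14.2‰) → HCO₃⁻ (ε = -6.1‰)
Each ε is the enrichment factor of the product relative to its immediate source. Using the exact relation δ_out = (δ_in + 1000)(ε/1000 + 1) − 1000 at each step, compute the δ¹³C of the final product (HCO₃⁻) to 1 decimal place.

step 1: δ = (-13.50 + 1000)·(-15.9/1000 + 1) − 1000 = -29.19‰
step 2: δ = (-29.19 + 1000)·(-3.3/1000 + 1) − 1000 = -32.39‰
step 3: δ = (-32.39 + 1000)·(14.2/1000 + 1) − 1000 = -18.65‰
step 4: δ = (-18.65 + 1000)·(-6.1/1000 + 1) − 1000 = -24.64‰

-24.6‰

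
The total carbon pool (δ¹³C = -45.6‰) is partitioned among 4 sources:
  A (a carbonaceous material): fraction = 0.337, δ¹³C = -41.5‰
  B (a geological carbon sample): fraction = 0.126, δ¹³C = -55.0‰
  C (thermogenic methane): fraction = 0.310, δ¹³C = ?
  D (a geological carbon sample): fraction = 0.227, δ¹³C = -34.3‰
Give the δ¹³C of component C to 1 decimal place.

-54.5‰

Isotope mass balance: δ_bulk = Σ fᵢ·δᵢ.
-45.6 = 0.337×(-41.5) + 0.126×(-55.0) + 0.310×δ_C + 0.227×(-34.3)
0.310·δ_C = -45.6 − (-28.702) = -16.898
δ_C = -16.898 / 0.310 = -54.51‰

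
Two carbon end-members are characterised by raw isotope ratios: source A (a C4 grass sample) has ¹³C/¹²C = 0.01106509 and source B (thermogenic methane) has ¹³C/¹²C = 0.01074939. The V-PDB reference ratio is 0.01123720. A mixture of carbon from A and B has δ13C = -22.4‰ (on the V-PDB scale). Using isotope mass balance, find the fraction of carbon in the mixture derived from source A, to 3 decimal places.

0.748

δ_A = (0.01106509/0.01123720 − 1)×1000 = (0.984684 − 1)×1000 = -15.316‰
δ_B = (0.01074939/0.01123720 − 1)×1000 = (0.956590 − 1)×1000 = -43.410‰
f_A = (δ_mix − δ_B)/(δ_A − δ_B) = (-22.4 − (-43.410))/(-15.316 − (-43.410))
f_A = 21.010 / 28.094 = 0.7479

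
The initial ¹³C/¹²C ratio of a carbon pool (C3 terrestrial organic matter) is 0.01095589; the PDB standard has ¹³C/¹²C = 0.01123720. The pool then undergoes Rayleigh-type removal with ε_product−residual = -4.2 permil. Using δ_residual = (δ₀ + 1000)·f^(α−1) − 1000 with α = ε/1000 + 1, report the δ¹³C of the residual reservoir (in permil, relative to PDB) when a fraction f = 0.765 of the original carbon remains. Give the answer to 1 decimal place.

δ₀ = (0.01095589/0.01123720 − 1)×1000 = (0.974966 − 1)×1000 = -25.034 permil
α − 1 = ε/1000 = -0.0042
f^(α−1) = 0.765^(-0.0042) = 1.001126
δ_res = (-25.034 + 1000) × 1.001126 − 1000 = 976.064 − 1000 = -23.94 permil

-23.9 permil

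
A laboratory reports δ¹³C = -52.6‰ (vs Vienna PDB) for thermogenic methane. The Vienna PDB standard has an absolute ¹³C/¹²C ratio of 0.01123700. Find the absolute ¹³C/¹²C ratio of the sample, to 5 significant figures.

R_sample = R_standard × (δ¹³C/1000 + 1)
R_sample = 0.01123700 × (-52.6/1000 + 1) = 0.01123700 × 0.947400
R_sample = 0.0106459

0.010646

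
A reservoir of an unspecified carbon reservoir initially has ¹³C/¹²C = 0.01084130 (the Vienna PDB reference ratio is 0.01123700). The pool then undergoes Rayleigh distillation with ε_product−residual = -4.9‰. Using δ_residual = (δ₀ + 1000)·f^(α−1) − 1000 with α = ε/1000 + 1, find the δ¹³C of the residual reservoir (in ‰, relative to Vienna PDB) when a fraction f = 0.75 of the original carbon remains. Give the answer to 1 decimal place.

δ₀ = (0.01084130/0.01123700 − 1)×1000 = (0.964786 − 1)×1000 = -35.214‰
α − 1 = ε/1000 = -0.0049
f^(α−1) = 0.75^(-0.0049) = 1.001411
δ_res = (-35.214 + 1000) × 1.001411 − 1000 = 966.147 − 1000 = -33.85‰

-33.9‰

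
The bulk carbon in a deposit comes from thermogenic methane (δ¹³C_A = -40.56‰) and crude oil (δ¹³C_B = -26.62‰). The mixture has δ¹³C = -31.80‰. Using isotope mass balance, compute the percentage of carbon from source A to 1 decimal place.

37.2%

δ_mix = f_A·δ_A + (1 − f_A)·δ_B  ⇒  f_A = (δ_mix − δ_B)/(δ_A − δ_B)
f_A = (-31.80 − (-26.62)) / (-40.56 − (-26.62))
f_A = -5.18 / -13.94 = 0.3716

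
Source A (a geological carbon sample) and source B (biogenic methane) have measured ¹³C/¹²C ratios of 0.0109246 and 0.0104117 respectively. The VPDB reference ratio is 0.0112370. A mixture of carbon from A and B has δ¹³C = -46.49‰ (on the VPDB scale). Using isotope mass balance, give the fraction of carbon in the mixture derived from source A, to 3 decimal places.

δ_A = (0.0109246/0.0112370 − 1)×1000 = (0.972199 − 1)×1000 = -27.801‰
δ_B = (0.0104117/0.0112370 − 1)×1000 = (0.926555 − 1)×1000 = -73.445‰
f_A = (δ_mix − δ_B)/(δ_A − δ_B) = (-46.49 − (-73.445))/(-27.801 − (-73.445))
f_A = 26.955 / 45.644 = 0.5905

0.591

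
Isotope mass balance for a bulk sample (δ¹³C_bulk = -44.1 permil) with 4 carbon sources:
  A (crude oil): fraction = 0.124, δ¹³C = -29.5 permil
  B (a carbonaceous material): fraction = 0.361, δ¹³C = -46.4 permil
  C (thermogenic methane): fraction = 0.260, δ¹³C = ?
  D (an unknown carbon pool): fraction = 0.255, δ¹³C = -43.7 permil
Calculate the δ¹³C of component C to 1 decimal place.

-48.3 permil

Isotope mass balance: δ_bulk = Σ fᵢ·δᵢ.
-44.1 = 0.124×(-29.5) + 0.361×(-46.4) + 0.260×δ_C + 0.255×(-43.7)
0.260·δ_C = -44.1 − (-31.552) = -12.548
δ_C = -12.548 / 0.260 = -48.26 permil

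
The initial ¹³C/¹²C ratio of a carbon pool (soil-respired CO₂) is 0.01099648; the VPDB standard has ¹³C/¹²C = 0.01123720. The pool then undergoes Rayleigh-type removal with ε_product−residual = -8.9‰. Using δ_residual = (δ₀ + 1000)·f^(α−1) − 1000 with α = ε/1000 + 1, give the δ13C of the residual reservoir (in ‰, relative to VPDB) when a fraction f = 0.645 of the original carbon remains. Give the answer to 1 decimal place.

-17.6‰

δ₀ = (0.01099648/0.01123720 − 1)×1000 = (0.978578 − 1)×1000 = -21.422‰
α − 1 = ε/1000 = -0.0089
f^(α−1) = 0.645^(-0.0089) = 1.003910
δ_res = (-21.422 + 1000) × 1.003910 − 1000 = 982.405 − 1000 = -17.60‰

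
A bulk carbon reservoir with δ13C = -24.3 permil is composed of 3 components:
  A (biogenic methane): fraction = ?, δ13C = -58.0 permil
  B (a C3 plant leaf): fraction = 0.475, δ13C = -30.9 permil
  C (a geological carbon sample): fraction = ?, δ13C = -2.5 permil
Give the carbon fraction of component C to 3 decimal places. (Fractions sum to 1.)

Let f_C and f_A be the unknown fractions; fractions sum to 1 so f_C + f_A = 0.525.
Mass balance: Σ fᵢ·δᵢ = δ_bulk ⇒ f_C·(-2.5) + f_A·(-58.0) = -24.3 − (-14.677) = -9.623
Substitute f_A = 0.525 − f_C:
f_C·(-2.5 − -58.0) = -9.623 − 0.525×(-58.0) = 20.828
f_C = 20.828 / 55.5 = 0.3753

0.375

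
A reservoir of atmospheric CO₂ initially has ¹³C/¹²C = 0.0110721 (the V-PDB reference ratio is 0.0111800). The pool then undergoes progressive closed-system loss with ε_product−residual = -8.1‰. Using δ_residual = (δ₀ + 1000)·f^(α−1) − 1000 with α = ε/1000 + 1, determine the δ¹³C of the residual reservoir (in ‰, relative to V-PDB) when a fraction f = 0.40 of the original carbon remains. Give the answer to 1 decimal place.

δ₀ = (0.0110721/0.0111800 − 1)×1000 = (0.990349 − 1)×1000 = -9.651‰
α − 1 = ε/1000 = -0.0081
f^(α−1) = 0.40^(-0.0081) = 1.007450
δ_res = (-9.651 + 1000) × 1.007450 − 1000 = 997.727 − 1000 = -2.27‰

-2.3‰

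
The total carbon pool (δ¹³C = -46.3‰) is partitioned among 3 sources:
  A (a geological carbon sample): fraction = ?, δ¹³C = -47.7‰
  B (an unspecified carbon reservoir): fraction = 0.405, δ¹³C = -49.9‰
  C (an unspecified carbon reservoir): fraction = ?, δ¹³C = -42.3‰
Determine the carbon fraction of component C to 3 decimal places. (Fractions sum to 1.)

0.424

Let f_C and f_A be the unknown fractions; fractions sum to 1 so f_C + f_A = 0.595.
Mass balance: Σ fᵢ·δᵢ = δ_bulk ⇒ f_C·(-42.3) + f_A·(-47.7) = -46.3 − (-20.210) = -26.090
Substitute f_A = 0.595 − f_C:
f_C·(-42.3 − -47.7) = -26.090 − 0.595×(-47.7) = 2.291
f_C = 2.291 / 5.4 = 0.4243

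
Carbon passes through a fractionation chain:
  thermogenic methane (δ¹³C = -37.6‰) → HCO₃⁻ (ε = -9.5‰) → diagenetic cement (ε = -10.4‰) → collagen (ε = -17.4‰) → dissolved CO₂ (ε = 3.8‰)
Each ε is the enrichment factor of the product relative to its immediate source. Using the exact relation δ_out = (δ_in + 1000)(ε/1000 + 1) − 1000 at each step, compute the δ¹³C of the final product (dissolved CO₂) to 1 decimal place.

-69.5‰

step 1: δ = (-37.60 + 1000)·(-9.5/1000 + 1) − 1000 = -46.74‰
step 2: δ = (-46.74 + 1000)·(-10.4/1000 + 1) − 1000 = -56.66‰
step 3: δ = (-56.66 + 1000)·(-17.4/1000 + 1) − 1000 = -73.07‰
step 4: δ = (-73.07 + 1000)·(3.8/1000 + 1) − 1000 = -69.55‰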